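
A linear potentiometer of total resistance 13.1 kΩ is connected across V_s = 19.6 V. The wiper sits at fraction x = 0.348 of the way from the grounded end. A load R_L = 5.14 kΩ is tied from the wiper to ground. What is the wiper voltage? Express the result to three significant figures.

Lower segment x·R_p = 4.559 kΩ; upper segment (1−x)·R_p = 8.541 kΩ.
Lower segment in parallel with the load: 4.559 ‖ 5.14 = 2.416 kΩ.
Loaded-divider output: V_out = 19.6 × 0.2205 = 4.322 V.

V_out ≈ 4.32 V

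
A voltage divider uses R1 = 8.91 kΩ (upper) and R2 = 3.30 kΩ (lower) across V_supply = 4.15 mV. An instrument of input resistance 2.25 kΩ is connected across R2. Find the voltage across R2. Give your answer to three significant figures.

V_out ≈ 0.542 mV

R2 ‖ R_L = (3.30 × 2.25)/(3.30 + 2.25) = 1.338 kΩ.
Voltage divider with the loaded lower leg: V_out = 4.15 × 1.338/(8.91 + 1.338) = 4.15 × 0.1305 = 0.5418 mV.
(Unloaded it would be 1.12 mV; the load pulls it down.)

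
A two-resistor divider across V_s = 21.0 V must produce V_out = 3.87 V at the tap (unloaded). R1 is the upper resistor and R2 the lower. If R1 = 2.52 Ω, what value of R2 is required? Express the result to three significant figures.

V_out/V_s = R2/(R1+R2) = 0.1843.
Rearranging, R2 = R1·k/(1−k) = 2.52 × 0.2259 = 0.5693 Ω.

R2 ≈ 0.569 Ω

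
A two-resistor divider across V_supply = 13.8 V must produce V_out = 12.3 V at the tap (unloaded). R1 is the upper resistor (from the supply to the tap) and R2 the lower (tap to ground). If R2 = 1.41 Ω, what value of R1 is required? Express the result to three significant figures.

The divider ratio is R2/(R1+R2) = 12.3/13.8 = 0.8913.
Rearranging, R1 = R2·(1−k)/k = 1.41 × 0.1220 = 0.1720 Ω.

R1 ≈ 0.172 Ω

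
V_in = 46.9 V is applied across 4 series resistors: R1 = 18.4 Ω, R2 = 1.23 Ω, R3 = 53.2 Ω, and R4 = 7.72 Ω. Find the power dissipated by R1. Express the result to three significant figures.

P ≈ 6.24 W

ΣR = 80.55 Ω → I = 46.9/80.55 = 0.5822 A.
V(R1) = I·R = 10.71 V; P = V·I = 10.71 × 0.5822 = 6.238 W.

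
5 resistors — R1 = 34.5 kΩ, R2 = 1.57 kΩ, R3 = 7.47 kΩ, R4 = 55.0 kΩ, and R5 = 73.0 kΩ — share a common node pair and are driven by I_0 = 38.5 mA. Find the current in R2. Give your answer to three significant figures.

Conductances: ΣG = 1/34.5 + 1/1.57 + 1/7.47 + 1/55.0 + 1/73.0 = 0.8317 (1/kΩ).
R2 takes the fraction G_k/ΣG = 0.6369/0.8317 = 0.7659, so I = 38.5 × 0.7659 = 29.49 mA.

I ≈ 29.5 mA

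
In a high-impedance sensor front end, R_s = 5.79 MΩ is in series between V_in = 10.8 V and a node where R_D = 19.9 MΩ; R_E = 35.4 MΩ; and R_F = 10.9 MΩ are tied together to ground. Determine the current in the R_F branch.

I ≈ 0.499 µA

Equivalent of the parallel group: R_p = 5.874 MΩ.
Node voltage V_A = V_in · R_p/(R_s + R_p) = 10.8 × 0.5036 = 5.439 V.
I(R_F) = V_A / R_F = 5.439/10.9 = 0.4990 µA.
(Equivalently: I_total = 0.9259 µA, then current-divider fraction G_k/ΣG = 0.5389.)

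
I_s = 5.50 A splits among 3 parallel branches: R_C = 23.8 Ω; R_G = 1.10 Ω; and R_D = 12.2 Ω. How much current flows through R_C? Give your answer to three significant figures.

I ≈ 0.224 A

Conductances: ΣG = 1/23.8 + 1/1.10 + 1/12.2 = 1.033 (1/Ω).
Current divider: I(R_C) = I_s · G_k/ΣG = 5.50 × (0.04202/1.033) = 5.50 × 0.04067 = 0.2237 A.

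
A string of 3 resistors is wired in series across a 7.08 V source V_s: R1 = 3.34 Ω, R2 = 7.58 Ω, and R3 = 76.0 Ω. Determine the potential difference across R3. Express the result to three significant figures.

ΣR = 3.34 + 7.58 + 76.0 = 86.92 Ω.
Voltage divider: V = V_s · (76.00 / 86.92) = 7.08 × 0.8744 = 6.191 V.

V ≈ 6.19 V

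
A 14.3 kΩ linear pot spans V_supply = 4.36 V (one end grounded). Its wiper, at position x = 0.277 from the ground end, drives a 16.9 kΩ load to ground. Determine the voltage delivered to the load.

The pot divides into 10.34 kΩ above the wiper and 3.961 kΩ below.
Lower segment in parallel with the load: 3.961 ‖ 16.9 = 3.209 kΩ.
Then V_out = V_supply · 3.209/(10.34 + 3.209) = 1.033 V.

V_out ≈ 1.03 V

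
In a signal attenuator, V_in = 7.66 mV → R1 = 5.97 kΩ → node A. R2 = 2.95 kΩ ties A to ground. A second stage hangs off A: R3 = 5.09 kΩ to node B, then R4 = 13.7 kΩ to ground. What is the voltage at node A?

The second stage (R3 + R4 = 18.79 kΩ) loads node A in parallel with R2.
R2 ‖ (R3+R4) = 2.550 kΩ.
So V_A = 7.66 × 0.2993 = 2.292 mV.

V_A ≈ 2.29 mV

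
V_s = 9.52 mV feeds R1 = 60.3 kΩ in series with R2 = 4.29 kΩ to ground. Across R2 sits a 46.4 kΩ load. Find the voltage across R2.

V_out ≈ 0.582 mV

The load sits in parallel with R2, giving an effective lower resistance R2' = R2·R_L/(R2+R_L) = 3.927 kΩ.
Now apply the divider: V_out = 9.52 × 0.06114 = 0.5821 mV.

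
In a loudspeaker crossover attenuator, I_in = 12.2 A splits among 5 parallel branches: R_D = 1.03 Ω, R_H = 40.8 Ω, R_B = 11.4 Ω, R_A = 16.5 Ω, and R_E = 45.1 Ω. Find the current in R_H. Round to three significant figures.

I ≈ 0.256 A

Conductances: ΣG = 1/1.03 + 1/40.8 + 1/11.4 + 1/16.5 + 1/45.1 = 1.166 (1/Ω).
By the current-divider rule, I = I_in · G_k/ΣG = 12.2 × 0.02102 = 0.2565 A.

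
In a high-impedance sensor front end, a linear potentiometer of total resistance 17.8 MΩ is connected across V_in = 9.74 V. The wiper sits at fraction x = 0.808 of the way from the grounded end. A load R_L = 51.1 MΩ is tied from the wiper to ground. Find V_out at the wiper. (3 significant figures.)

V_out ≈ 7.47 V

The pot divides into 3.418 MΩ above the wiper and 14.38 MΩ below.
(x·R_p) ‖ R_L = 11.22 MΩ.
Loaded-divider output: V_out = 9.74 × 0.7666 = 7.466 V.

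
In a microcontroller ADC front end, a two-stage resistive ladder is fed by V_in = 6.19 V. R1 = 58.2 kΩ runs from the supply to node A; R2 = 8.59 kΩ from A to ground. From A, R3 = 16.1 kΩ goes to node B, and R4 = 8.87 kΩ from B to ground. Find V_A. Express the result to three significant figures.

V_A ≈ 0.613 V

Looking into the second stage from A: R3 + R4 = 24.97 kΩ appears in parallel with R2.
Effective lower resistance at A: R2 ‖ 24.97 = 6.391 kΩ.
V_A = 6.19 × 6.391/(58.2 + 6.391) = 0.6125 V.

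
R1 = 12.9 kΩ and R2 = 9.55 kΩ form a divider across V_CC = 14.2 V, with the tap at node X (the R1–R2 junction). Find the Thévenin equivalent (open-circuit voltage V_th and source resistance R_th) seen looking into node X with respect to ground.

V_th ≈ 6.04 V, R_th ≈ 5.49 kΩ

Open-circuit (no load on X): V_th = V_CC · R2/(R1 + R2) = 14.2 × 9.55/(12.90 + 9.55) = 6.041 V.
Looking into X with the source shorted: R_th = R1·R2/(R1+R2) = 12.90 × 9.55/22.45 = 5.488 kΩ.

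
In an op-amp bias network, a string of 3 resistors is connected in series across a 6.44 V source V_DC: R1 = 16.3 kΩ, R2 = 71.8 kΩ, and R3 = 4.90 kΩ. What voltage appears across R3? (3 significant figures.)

ΣR = 16.3 + 71.8 + 4.90 = 93.00 kΩ.
V = V_DC · R/ΣR = 6.44 × 0.05269 = 0.3393 V.

V ≈ 0.339 V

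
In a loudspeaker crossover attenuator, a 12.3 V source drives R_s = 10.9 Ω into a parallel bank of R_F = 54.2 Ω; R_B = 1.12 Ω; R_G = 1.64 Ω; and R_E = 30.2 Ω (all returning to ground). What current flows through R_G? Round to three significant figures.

Combine the parallel branches: R_p = (1/54.2 + 1/1.12 + 1/1.64 + 1/30.2)⁻¹ = 0.6434 Ω.
V_A = 12.3 × 0.6434/11.54 = 0.6856 V.
Branch current I = V_A/R_G = 0.6856/1.64 = 0.4180 A.

I ≈ 0.418 A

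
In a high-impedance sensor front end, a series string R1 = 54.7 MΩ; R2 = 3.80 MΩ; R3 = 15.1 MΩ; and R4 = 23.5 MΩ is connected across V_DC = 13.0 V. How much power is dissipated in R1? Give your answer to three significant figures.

ΣR = 97.10 MΩ → I = 13.0/97.10 = 0.1339 µA.
V(R1) = I·R = 7.323 V; P = V·I = 7.323 × 0.1339 = 0.9805 µW.

P ≈ 0.980 µW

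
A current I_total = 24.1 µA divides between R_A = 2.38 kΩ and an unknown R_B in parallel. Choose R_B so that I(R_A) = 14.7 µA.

R_B ≈ 3.72 kΩ

Two-branch current divider: I_A = I_total · R_B/(R_A + R_B).
14.7/24.1 = R_B/(R_A + R_B) → R_B = R_A · (0.6100)/(1 − 0.6100) = 2.38 × 1.564 = 3.722 kΩ.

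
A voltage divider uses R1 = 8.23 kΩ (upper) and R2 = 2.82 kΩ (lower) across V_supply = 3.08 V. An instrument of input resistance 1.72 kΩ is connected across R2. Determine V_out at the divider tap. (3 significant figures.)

V_out ≈ 0.354 V

The load sits in parallel with R2, giving an effective lower resistance R2' = R2·R_L/(R2+R_L) = 1.068 kΩ.
Now apply the divider: V_out = 3.08 × 0.1149 = 0.3539 V.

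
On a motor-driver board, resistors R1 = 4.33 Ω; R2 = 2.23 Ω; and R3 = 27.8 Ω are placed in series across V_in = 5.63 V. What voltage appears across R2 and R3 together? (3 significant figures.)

Total series resistance ΣR = 4.33 + 2.23 + 27.8 = 34.36 Ω.
R_{R2..R3} = 2.23 + 27.8 = 30.03 Ω.
Voltage divider: V = V_in · (30.03 / 34.36) = 5.63 × 0.8740 = 4.921 V.

V ≈ 4.92 V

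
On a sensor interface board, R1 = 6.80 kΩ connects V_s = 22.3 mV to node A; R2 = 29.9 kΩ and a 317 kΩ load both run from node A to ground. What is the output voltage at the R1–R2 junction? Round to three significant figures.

V_out ≈ 17.9 mV

The load sits in parallel with R2, giving an effective lower resistance R2' = R2·R_L/(R2+R_L) = 27.32 kΩ.
Now apply the divider: V_out = 22.3 × 0.8007 = 17.86 mV.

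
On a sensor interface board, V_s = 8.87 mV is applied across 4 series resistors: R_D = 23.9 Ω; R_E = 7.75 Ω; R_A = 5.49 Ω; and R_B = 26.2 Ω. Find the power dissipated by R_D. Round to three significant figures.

The common current is I = 8.87/63.34 = 0.1400 mA.
P(R_D) = I²·R_D = (0.1400)² × 23.9 = 0.4687 µW.

P ≈ 0.469 µW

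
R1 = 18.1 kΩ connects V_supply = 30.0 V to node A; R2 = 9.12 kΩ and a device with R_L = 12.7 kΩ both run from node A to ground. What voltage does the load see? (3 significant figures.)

First combine the lower leg with the load: R2 ‖ R_L = 5.308 kΩ.
Then V_out = V_supply · R2'/(R1 + R2') = 30.0 × 5.308/23.41 = 6.803 V.
(Unloaded it would be 10.1 V; the load pulls it down.)

V_out ≈ 6.80 V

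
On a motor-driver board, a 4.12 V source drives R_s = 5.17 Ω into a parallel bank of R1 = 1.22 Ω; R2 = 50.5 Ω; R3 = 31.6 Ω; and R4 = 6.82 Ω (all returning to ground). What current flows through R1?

Parallel bank: R_p = 1/(1/1.22 + 1/50.5 + 1/31.6 + 1/6.82) = 0.9826 Ω.
V_A = 4.12 × 0.9826/6.153 = 0.6580 V.
I(R1) = V_A / R1 = 0.6580/1.22 = 0.5393 A.

I ≈ 0.539 A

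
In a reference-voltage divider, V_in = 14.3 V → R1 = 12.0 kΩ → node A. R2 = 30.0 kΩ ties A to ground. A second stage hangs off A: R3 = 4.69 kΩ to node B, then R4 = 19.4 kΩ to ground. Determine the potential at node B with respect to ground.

The second stage (R3 + R4 = 24.09 kΩ) loads node A in parallel with R2.
Effective lower resistance at A: R2 ‖ 24.09 = 13.36 kΩ.
V_A = 14.3 × 13.36/(12.0 + 13.36) = 7.534 V.
V_B = V_A × 0.8053 = 6.067 V.

V_B ≈ 6.07 V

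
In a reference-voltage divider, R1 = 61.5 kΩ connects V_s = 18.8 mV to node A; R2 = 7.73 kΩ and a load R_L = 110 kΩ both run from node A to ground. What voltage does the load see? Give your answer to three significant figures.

First combine the lower leg with the load: R2 ‖ R_L = 7.222 kΩ.
Voltage divider with the loaded lower leg: V_out = 18.8 × 7.222/(61.5 + 7.222) = 18.8 × 0.1051 = 1.976 mV.
(Unloaded it would be 2.10 mV; the load pulls it down.)

V_out ≈ 1.98 mV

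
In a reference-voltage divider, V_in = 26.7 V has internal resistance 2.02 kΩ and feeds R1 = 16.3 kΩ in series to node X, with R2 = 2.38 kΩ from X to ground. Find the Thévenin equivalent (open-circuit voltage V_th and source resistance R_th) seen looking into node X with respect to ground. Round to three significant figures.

V_th ≈ 3.07 V, R_th ≈ 2.11 kΩ

R1' = 2.02 + 16.3 = 18.32 kΩ (source resistance + R1).
With X open, the divider is unloaded: V_th = 26.7 × 2.38/20.70 = 3.070 V.
With V_in suppressed (replaced by a short), R_th = R1' ‖ R2 = (18.32 × 2.38)/(18.32 + 2.38) = 2.106 kΩ.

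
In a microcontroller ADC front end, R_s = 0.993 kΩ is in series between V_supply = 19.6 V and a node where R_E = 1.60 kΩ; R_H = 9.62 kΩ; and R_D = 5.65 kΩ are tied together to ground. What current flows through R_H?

Combine the parallel branches: R_p = (1/1.60 + 1/9.62 + 1/5.65)⁻¹ = 1.104 kΩ.
V_A = 19.6 × 1.104/2.097 = 10.32 V.
I(R_H) = V_A / R_H = 10.32/9.62 = 1.073 mA.

I ≈ 1.07 mA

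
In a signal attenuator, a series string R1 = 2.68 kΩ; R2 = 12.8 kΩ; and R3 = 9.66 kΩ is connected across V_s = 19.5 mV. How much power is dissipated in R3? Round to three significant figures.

Series current I = V_s/ΣR = 19.5/25.14 = 0.7757 µA.
P = I²R = 0.6016 × 9.66 = 5.812 nW.

P ≈ 5.81 nW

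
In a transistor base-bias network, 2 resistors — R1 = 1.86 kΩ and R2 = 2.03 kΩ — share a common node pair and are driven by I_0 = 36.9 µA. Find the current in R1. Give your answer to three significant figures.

I ≈ 19.3 µA

For two parallel branches, I_k = I_0 · (other R)/(sum of R).
I(R1) = 36.9 × 2.03/(1.86 + 2.03) = 36.9 × 0.5219 = 19.26 µA.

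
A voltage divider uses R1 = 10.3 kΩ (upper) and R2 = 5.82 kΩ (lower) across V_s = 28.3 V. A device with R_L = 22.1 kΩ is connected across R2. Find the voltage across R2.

The load sits in parallel with R2, giving an effective lower resistance R2' = R2·R_L/(R2+R_L) = 4.607 kΩ.
Then V_out = V_s · R2'/(R1 + R2') = 28.3 × 4.607/14.91 = 8.746 V.

V_out ≈ 8.75 V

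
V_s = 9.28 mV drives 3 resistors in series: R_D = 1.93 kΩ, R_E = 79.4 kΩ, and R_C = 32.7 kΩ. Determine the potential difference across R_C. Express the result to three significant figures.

Total series resistance ΣR = 1.93 + 79.4 + 32.7 = 114.0 kΩ.
By the voltage-divider rule, V = 9.28 × 32.70/114.0 = 2.661 mV.

V ≈ 2.66 mV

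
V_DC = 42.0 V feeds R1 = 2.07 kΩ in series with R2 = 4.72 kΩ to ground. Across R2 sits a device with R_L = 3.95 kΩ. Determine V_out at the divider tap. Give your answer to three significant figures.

V_out ≈ 21.4 V

The load sits in parallel with R2, giving an effective lower resistance R2' = R2·R_L/(R2+R_L) = 2.150 kΩ.
Voltage divider with the loaded lower leg: V_out = 42.0 × 2.150/(2.07 + 2.150) = 42.0 × 0.5095 = 21.40 V.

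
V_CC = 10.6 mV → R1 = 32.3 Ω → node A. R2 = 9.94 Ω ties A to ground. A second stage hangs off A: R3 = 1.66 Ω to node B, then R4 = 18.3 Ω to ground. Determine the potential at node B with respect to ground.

The second stage (R3 + R4 = 19.96 Ω) loads node A in parallel with R2.
R2 ‖ (R3+R4) = 6.636 Ω.
So V_A = 10.6 × 0.1704 = 1.806 mV.
V_B = V_A × 0.9168 = 1.656 mV.

V_B ≈ 1.66 mV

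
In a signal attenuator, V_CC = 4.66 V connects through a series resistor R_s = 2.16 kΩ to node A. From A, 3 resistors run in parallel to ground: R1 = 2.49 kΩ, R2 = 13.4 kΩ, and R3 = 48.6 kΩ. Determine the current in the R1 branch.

I ≈ 0.903 mA

Parallel bank: R_p = 1/(1/2.49 + 1/13.4 + 1/48.6) = 2.013 kΩ.
V_A by voltage divider: V_A = 4.66 × 2.013/(2.16 + 2.013) = 2.248 V.
I(R1) = V_A / R1 = 2.248/2.49 = 0.9027 mA.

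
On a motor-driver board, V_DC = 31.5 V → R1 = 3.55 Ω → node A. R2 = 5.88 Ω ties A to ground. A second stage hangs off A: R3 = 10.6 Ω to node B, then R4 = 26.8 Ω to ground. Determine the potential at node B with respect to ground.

V_B ≈ 13.3 V

Looking into the second stage from A: R3 + R4 = 37.40 Ω appears in parallel with R2.
Effective lower resistance at A: R2 ‖ 37.40 = 5.081 Ω.
First divider: V_A = V_DC · 5.081/(3.55 + 5.081) = 18.54 V.
Stage 2 is unloaded, so V_B = V_A · R4/(R3+R4) = 18.54 × 26.8/37.40 = 13.29 V.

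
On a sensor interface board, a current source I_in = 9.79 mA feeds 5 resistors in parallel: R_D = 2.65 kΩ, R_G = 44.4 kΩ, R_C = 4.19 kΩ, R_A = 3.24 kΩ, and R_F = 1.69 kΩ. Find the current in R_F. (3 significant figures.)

I ≈ 3.76 mA

Total conductance ΣG = 1/2.65 + 1/44.4 + 1/4.19 + 1/3.24 + 1/1.69 = 1.539 (units of 1/kΩ).
R_F takes the fraction G_k/ΣG = 0.5917/1.539 = 0.3845, so I = 9.79 × 0.3845 = 3.764 mA.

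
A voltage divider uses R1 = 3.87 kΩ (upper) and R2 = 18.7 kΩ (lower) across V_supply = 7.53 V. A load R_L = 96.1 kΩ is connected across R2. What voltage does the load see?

V_out ≈ 6.04 V

First combine the lower leg with the load: R2 ‖ R_L = 15.65 kΩ.
Voltage divider with the loaded lower leg: V_out = 7.53 × 15.65/(3.87 + 15.65) = 7.53 × 0.8018 = 6.037 V.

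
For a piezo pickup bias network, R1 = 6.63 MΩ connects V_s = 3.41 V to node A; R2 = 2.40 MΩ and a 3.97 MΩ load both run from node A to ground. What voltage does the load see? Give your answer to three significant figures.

R2 ‖ R_L = (2.40 × 3.97)/(2.40 + 3.97) = 1.496 MΩ.
Now apply the divider: V_out = 3.41 × 0.1841 = 0.6277 V.

V_out ≈ 0.628 V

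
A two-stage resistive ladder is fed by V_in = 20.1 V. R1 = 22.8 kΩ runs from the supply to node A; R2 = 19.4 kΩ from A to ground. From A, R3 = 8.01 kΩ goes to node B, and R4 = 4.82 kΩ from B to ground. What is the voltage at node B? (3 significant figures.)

Node A sees R2 in parallel with the series input of stage 2, R3 + R4 = 12.83 kΩ.
Effective lower resistance at A: R2 ‖ 12.83 = 7.723 kΩ.
First divider: V_A = V_in · 7.723/(22.8 + 7.723) = 5.086 V.
Stage 2 is unloaded, so V_B = V_A · R4/(R3+R4) = 5.086 × 4.82/12.83 = 1.911 V.

V_B ≈ 1.91 V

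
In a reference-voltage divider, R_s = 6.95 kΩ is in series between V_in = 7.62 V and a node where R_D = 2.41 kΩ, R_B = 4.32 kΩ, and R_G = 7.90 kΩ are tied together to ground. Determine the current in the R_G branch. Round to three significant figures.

Equivalent of the parallel group: R_p = 1.294 kΩ.
V_A = 7.62 × 1.294/8.244 = 1.196 V.
I(R_G) = V_A / R_G = 1.196/7.90 = 0.1514 mA.
(Check via current divider: I_total = 0.9243 mA; share G_k/ΣG = 0.1638 → same result.)

I ≈ 0.151 mA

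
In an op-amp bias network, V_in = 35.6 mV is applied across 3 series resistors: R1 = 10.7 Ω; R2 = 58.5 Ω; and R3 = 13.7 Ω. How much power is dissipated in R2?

Series current I = V_in/ΣR = 35.6/82.90 = 0.4294 mA.
P(R2) = I²·R2 = (0.4294)² × 58.5 = 10.79 µW.

P ≈ 10.8 µW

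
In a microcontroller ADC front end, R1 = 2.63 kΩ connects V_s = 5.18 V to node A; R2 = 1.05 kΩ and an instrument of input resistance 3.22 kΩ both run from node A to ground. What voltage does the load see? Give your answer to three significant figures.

V_out ≈ 1.20 V

First combine the lower leg with the load: R2 ‖ R_L = 0.7918 kΩ.
Now apply the divider: V_out = 5.18 × 0.2314 = 1.199 V.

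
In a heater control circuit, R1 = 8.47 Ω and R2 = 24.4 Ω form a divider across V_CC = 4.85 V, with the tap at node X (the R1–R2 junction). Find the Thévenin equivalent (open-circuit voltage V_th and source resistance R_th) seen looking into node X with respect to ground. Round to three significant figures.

With X open, the divider is unloaded: V_th = 4.85 × 24.4/32.87 = 3.600 V.
With V_CC suppressed (replaced by a short), R_th = R1 ‖ R2 = (8.470 × 24.4)/(8.470 + 24.4) = 6.287 Ω.

V_th ≈ 3.60 V, R_th ≈ 6.29 Ω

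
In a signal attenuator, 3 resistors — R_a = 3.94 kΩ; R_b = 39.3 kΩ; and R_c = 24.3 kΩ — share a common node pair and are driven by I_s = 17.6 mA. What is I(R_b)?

Conductances: ΣG = 1/3.94 + 1/39.3 + 1/24.3 = 0.3204 (1/kΩ).
R_b takes the fraction G_k/ΣG = 0.02545/0.3204 = 0.07942, so I = 17.6 × 0.07942 = 1.398 mA.

I ≈ 1.40 mA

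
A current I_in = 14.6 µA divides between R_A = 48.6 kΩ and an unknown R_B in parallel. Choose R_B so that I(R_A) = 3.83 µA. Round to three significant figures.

R_B ≈ 17.3 kΩ

In a two-way split, I_A/I_in = R_B/(R_A + R_B).
With f = 0.2623, R_B = R_A · f/(1−f) = 48.6 × 0.3556 = 17.28 kΩ.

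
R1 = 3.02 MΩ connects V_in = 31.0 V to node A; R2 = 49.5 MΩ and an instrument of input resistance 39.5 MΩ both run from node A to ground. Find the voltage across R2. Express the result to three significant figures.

V_out ≈ 27.3 V

The load sits in parallel with R2, giving an effective lower resistance R2' = R2·R_L/(R2+R_L) = 21.97 MΩ.
Then V_out = V_in · R2'/(R1 + R2') = 31.0 × 21.97/24.99 = 27.25 V.
(Unloaded it would be 29.2 V; the load pulls it down.)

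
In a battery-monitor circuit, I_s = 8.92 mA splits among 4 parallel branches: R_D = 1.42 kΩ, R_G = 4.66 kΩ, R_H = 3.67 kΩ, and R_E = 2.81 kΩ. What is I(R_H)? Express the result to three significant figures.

I ≈ 1.57 mA

ΣG = 1/1.42 + 1/4.66 + 1/3.67 + 1/2.81 = 1.547.
By the current-divider rule, I = I_s · G_k/ΣG = 8.92 × 0.1761 = 1.571 mA.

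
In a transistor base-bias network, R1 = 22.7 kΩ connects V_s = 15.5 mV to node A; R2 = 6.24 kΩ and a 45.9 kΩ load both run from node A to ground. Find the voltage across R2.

R2 ‖ R_L = (6.24 × 45.9)/(6.24 + 45.9) = 5.493 kΩ.
Now apply the divider: V_out = 15.5 × 0.1948 = 3.020 mV.
(Unloaded it would be 3.34 mV; the load pulls it down.)

V_out ≈ 3.02 mV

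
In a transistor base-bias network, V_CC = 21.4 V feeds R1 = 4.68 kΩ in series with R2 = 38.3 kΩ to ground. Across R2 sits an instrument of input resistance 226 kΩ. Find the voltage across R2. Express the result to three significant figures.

First combine the lower leg with the load: R2 ‖ R_L = 32.75 kΩ.
Voltage divider with the loaded lower leg: V_out = 21.4 × 32.75/(4.68 + 32.75) = 21.4 × 0.8750 = 18.72 V.

V_out ≈ 18.7 V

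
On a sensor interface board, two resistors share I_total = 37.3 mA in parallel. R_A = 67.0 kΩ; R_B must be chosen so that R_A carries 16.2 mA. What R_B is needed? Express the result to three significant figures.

Two-branch current divider: I_A = I_total · R_B/(R_A + R_B).
16.2/37.3 = R_B/(R_A + R_B) → R_B = R_A · (0.4343)/(1 − 0.4343) = 67.0 × 0.7678 = 51.44 kΩ.

R_B ≈ 51.4 kΩ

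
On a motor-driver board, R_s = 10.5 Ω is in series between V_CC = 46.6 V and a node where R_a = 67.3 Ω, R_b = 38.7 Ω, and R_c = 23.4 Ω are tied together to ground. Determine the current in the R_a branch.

Combine the parallel branches: R_p = (1/67.3 + 1/38.7 + 1/23.4)⁻¹ = 11.99 Ω.
V_A = 46.6 × 11.99/22.49 = 24.84 V.
Branch current I = V_A/R_a = 24.84/67.3 = 0.3691 A.
(Check via current divider: I_total = 2.072 A; share G_k/ΣG = 0.1781 → same result.)

I ≈ 0.369 A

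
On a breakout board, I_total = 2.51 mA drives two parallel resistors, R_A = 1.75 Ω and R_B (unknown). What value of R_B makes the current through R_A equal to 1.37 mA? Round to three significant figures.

R_B ≈ 2.10 Ω

The fraction through R_A equals R_B/(R_A+R_B).
With f = 0.5458, R_B = R_A · f/(1−f) = 1.75 × 1.202 = 2.103 Ω.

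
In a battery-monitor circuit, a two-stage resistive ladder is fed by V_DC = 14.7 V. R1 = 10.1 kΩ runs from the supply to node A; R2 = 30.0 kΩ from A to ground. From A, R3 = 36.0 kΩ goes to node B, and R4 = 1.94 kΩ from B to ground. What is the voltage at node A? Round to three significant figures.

The second stage (R3 + R4 = 37.94 kΩ) loads node A in parallel with R2.
Effective lower resistance at A: R2 ‖ 37.94 = 16.75 kΩ.
First divider: V_A = V_DC · 16.75/(10.1 + 16.75) = 9.171 V.

V_A ≈ 9.17 V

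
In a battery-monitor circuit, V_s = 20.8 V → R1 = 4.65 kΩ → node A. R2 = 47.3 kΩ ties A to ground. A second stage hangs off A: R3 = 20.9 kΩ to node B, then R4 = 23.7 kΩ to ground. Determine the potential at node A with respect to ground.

The second stage (R3 + R4 = 44.60 kΩ) loads node A in parallel with R2.
R2 ‖ (R3+R4) = 22.96 kΩ.
First divider: V_A = V_s · 22.96/(4.65 + 22.96) = 17.30 V.

V_A ≈ 17.3 V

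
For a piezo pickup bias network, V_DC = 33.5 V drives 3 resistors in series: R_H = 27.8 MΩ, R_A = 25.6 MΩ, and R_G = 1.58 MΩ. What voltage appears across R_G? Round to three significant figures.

V ≈ 0.963 V

Total series resistance ΣR = 27.8 + 25.6 + 1.58 = 54.98 MΩ.
By the voltage-divider rule, V = 33.5 × 1.580/54.98 = 0.9627 V.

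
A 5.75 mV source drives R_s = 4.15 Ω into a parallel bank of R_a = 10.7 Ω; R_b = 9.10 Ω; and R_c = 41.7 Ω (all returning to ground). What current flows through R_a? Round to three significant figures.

Parallel bank: R_p = 1/(1/10.7 + 1/9.10 + 1/41.7) = 4.399 Ω.
V_A = 5.75 × 4.399/8.549 = 2.959 mV.
Branch current I = V_A/R_a = 2.959/10.7 = 0.2765 mA.

I ≈ 0.277 mA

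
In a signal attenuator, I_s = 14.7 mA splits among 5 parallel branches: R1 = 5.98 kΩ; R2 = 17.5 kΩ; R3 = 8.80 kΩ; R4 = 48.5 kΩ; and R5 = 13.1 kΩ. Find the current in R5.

Conductances: ΣG = 1/5.98 + 1/17.5 + 1/8.80 + 1/48.5 + 1/13.1 = 0.4350 (1/kΩ).
By the current-divider rule, I = I_s · G_k/ΣG = 14.7 × 0.1755 = 2.580 mA.

I ≈ 2.58 mA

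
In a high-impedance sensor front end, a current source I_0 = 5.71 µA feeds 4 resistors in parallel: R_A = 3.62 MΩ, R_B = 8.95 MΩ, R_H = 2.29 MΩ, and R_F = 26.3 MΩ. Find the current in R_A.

Conductances: ΣG = 1/3.62 + 1/8.95 + 1/2.29 + 1/26.3 = 0.8627 (1/MΩ).
By the current-divider rule, I = I_0 · G_k/ΣG = 5.71 × 0.3202 = 1.828 µA.

I ≈ 1.83 µA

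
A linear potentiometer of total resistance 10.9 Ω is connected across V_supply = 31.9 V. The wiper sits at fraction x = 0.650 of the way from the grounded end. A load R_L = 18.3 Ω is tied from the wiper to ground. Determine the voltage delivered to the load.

V_out ≈ 18.3 V

The pot divides into 3.815 Ω above the wiper and 7.085 Ω below.
(x·R_p) ‖ R_L = 5.108 Ω.
V_out = 31.9 × 5.108/(3.815 + 5.108) = 18.26 V.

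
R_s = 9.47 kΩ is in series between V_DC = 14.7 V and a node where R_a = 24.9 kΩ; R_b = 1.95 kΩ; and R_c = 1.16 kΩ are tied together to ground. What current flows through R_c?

Equivalent of the parallel group: R_p = 0.7067 kΩ.
V_A = 14.7 × 0.7067/10.18 = 1.021 V.
Branch current I = V_A/R_c = 1.021/1.16 = 0.8800 mA.

I ≈ 0.880 mA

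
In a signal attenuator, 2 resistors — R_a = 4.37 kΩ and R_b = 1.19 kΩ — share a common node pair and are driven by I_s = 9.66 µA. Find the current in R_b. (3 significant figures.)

With just two branches, the current splits inversely with resistance.
So I = 9.66 × 4.37/5.560 = 7.592 µA.

I ≈ 7.59 µA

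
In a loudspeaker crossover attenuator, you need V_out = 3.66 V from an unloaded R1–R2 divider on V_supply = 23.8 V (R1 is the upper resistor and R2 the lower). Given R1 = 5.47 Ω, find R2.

The divider ratio is R2/(R1+R2) = 3.66/23.8 = 0.1538.
Rearranging, R2 = R1·k/(1−k) = 5.47 × 0.1817 = 0.9941 Ω.

R2 ≈ 0.994 Ω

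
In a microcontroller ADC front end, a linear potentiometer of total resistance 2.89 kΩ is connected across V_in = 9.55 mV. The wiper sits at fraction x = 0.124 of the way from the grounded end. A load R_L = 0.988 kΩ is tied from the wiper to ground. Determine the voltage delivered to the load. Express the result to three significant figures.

V_out ≈ 0.899 mV

Lower segment x·R_p = 0.3584 kΩ; upper segment (1−x)·R_p = 2.532 kΩ.
(x·R_p) ‖ R_L = 0.2630 kΩ.
Then V_out = V_in · 0.2630/(2.532 + 0.2630) = 0.8987 mV.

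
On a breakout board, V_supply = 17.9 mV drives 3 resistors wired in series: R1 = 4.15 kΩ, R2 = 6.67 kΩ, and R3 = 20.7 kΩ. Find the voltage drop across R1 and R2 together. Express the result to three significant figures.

Total series resistance ΣR = 4.15 + 6.67 + 20.7 = 31.52 kΩ.
R_{R1..R2} = 4.15 + 6.67 = 10.82 kΩ.
V = V_supply · R/ΣR = 17.9 × 0.3433 = 6.145 mV.

V ≈ 6.14 mV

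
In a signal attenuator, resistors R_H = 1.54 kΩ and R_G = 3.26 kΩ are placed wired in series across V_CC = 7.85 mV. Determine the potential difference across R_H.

ΣR = 1.54 + 3.26 = 4.800 kΩ.
V = V_CC · R/ΣR = 7.85 × 0.3208 = 2.519 mV.

V ≈ 2.52 mV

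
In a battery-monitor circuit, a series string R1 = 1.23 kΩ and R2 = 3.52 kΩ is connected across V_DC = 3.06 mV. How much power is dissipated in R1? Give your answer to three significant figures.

P ≈ 0.510 nW

Series current I = V_DC/ΣR = 3.06/4.750 = 0.6442 µA.
P = I²R = 0.4150 × 1.23 = 0.5105 nW.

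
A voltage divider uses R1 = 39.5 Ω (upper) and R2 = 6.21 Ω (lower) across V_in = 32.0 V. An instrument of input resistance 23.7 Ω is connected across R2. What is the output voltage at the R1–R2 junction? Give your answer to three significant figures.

R2 ‖ R_L = (6.21 × 23.7)/(6.21 + 23.7) = 4.921 Ω.
Then V_out = V_in · R2'/(R1 + R2') = 32.0 × 4.921/44.42 = 3.545 V.

V_out ≈ 3.54 V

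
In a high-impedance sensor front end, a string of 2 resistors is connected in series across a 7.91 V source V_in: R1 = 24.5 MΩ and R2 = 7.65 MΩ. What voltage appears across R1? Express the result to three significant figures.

V ≈ 6.03 V

Series total: ΣR = 24.5 + 7.65 = 32.15 MΩ.
By the voltage-divider rule, V = 7.91 × 24.50/32.15 = 6.028 V.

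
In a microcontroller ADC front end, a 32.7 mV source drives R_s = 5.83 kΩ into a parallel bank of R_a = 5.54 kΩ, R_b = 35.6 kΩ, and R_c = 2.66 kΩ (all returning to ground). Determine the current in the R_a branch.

I ≈ 1.34 µA

Equivalent of the parallel group: R_p = 1.711 kΩ.
V_A = 32.7 × 1.711/7.541 = 7.419 mV.
I(R_a) = V_A / R_a = 7.419/5.54 = 1.339 µA.
(Equivalently: I_total = 4.336 µA, then current-divider fraction G_k/ΣG = 0.3088.)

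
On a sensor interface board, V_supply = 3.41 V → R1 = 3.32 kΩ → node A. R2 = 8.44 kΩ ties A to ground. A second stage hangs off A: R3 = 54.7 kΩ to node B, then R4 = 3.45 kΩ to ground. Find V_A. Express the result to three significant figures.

The second stage (R3 + R4 = 58.15 kΩ) loads node A in parallel with R2.
R2 ‖ (R3+R4) = 7.370 kΩ.
V_A = 3.41 × 7.370/(3.32 + 7.370) = 2.351 V.

V_A ≈ 2.35 V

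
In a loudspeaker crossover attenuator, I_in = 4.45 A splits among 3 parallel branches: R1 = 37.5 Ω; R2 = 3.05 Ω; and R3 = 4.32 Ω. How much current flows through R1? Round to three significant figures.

Total conductance ΣG = 1/37.5 + 1/3.05 + 1/4.32 = 0.5860 (units of 1/Ω).
Current divider: I(R1) = I_in · G_k/ΣG = 4.45 × (0.02667/0.5860) = 4.45 × 0.04550 = 0.2025 A.

I ≈ 0.202 A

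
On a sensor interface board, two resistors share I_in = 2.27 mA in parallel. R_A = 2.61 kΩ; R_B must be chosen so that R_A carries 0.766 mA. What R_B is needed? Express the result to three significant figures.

R_B ≈ 1.33 kΩ

The fraction through R_A equals R_B/(R_A+R_B).
With f = 0.3374, R_B = R_A · f/(1−f) = 2.61 × 0.5093 = 1.329 kΩ.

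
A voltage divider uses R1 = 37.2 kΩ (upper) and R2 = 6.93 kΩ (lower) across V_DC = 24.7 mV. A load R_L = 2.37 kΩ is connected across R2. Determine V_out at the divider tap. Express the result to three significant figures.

R2 ‖ R_L = (6.93 × 2.37)/(6.93 + 2.37) = 1.766 kΩ.
Voltage divider with the loaded lower leg: V_out = 24.7 × 1.766/(37.2 + 1.766) = 24.7 × 0.04532 = 1.119 mV.
(Unloaded it would be 3.88 mV; the load pulls it down.)

V_out ≈ 1.12 mV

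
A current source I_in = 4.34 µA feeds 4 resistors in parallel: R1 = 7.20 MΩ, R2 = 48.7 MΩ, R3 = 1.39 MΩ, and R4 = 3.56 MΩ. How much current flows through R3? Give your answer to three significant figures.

Conductances: ΣG = 1/7.20 + 1/48.7 + 1/1.39 + 1/3.56 = 1.160 (1/MΩ).
Current divider: I(R3) = I_in · G_k/ΣG = 4.34 × (0.7194/1.160) = 4.34 × 0.6203 = 2.692 µA.

I ≈ 2.69 µA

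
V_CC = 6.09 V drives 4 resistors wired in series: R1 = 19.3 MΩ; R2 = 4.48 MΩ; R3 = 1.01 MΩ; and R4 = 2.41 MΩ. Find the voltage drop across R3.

V ≈ 0.226 V

ΣR = 19.3 + 4.48 + 1.01 + 2.41 = 27.20 MΩ.
V = V_CC · R/ΣR = 6.09 × 0.03713 = 0.2261 V.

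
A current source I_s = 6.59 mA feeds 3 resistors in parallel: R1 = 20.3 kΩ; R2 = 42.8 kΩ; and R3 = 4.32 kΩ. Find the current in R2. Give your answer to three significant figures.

I ≈ 0.506 mA

Total conductance ΣG = 1/20.3 + 1/42.8 + 1/4.32 = 0.3041 (units of 1/kΩ).
R2 takes the fraction G_k/ΣG = 0.02336/0.3041 = 0.07683, so I = 6.59 × 0.07683 = 0.5063 mA.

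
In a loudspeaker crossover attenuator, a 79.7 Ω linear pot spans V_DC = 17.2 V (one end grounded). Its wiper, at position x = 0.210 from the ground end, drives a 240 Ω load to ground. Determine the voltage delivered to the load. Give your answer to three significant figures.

Lower segment x·R_p = 16.74 Ω; upper segment (1−x)·R_p = 62.96 Ω.
Lower segment in parallel with the load: 16.74 ‖ 240 = 15.65 Ω.
Loaded-divider output: V_out = 17.2 × 0.1990 = 3.423 V.

V_out ≈ 3.42 V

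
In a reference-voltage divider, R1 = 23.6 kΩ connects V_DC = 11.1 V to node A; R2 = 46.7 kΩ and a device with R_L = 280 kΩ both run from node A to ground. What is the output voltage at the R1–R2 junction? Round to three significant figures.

V_out ≈ 6.98 V

First combine the lower leg with the load: R2 ‖ R_L = 40.02 kΩ.
Now apply the divider: V_out = 11.1 × 0.6291 = 6.983 V.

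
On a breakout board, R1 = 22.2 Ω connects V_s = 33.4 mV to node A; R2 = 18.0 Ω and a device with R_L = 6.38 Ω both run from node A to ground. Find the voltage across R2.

V_out ≈ 5.85 mV

First combine the lower leg with the load: R2 ‖ R_L = 4.710 Ω.
Now apply the divider: V_out = 33.4 × 0.1750 = 5.846 mV.
(Unloaded it would be 15.0 mV; the load pulls it down.)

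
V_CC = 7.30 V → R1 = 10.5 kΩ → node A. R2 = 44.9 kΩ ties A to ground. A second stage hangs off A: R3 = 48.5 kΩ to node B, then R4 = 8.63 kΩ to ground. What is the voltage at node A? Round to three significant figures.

V_A ≈ 5.15 V

Node A sees R2 in parallel with the series input of stage 2, R3 + R4 = 57.13 kΩ.
R2 ‖ (R3+R4) = 25.14 kΩ.
V_A = 7.30 × 25.14/(10.5 + 25.14) = 5.149 V.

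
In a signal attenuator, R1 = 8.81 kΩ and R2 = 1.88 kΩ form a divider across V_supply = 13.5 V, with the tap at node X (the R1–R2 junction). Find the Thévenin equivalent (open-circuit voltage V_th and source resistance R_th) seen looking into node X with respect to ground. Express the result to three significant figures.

With X open, the divider is unloaded: V_th = 13.5 × 1.88/10.69 = 2.374 V.
With V_supply suppressed (replaced by a short), R_th = R1 ‖ R2 = (8.810 × 1.88)/(8.810 + 1.88) = 1.549 kΩ.

V_th ≈ 2.37 V, R_th ≈ 1.55 kΩ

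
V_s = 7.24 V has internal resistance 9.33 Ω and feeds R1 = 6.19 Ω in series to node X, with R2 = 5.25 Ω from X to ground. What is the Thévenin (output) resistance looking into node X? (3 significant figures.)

R1' = 9.33 + 6.19 = 15.52 Ω (source resistance + R1).
With V_s suppressed (replaced by a short), R_th = R1' ‖ R2 = (15.52 × 5.25)/(15.52 + 5.25) = 3.923 Ω.

R_th ≈ 3.92 Ω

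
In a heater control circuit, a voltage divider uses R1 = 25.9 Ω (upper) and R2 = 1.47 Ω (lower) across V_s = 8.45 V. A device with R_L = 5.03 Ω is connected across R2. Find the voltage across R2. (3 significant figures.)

First combine the lower leg with the load: R2 ‖ R_L = 1.138 Ω.
Then V_out = V_s · R2'/(R1 + R2') = 8.45 × 1.138/27.04 = 0.3555 V.

V_out ≈ 0.356 V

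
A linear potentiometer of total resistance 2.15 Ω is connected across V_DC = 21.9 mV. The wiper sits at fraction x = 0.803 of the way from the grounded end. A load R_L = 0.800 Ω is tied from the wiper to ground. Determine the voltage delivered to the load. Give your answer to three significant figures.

V_out ≈ 12.3 mV

The pot divides into 0.4235 Ω above the wiper and 1.726 Ω below.
(x·R_p) ‖ R_L = 0.5467 Ω.
Then V_out = V_DC · 0.5467/(0.4235 + 0.5467) = 12.34 mV.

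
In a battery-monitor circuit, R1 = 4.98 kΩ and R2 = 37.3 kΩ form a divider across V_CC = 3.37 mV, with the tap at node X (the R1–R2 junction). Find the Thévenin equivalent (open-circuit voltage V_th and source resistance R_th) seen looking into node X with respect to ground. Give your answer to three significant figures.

V_th ≈ 2.97 mV, R_th ≈ 4.39 kΩ

With X open, the divider is unloaded: V_th = 3.37 × 37.3/42.28 = 2.973 mV.
Looking into X with the source shorted: R_th = R1·R2/(R1+R2) = 4.980 × 37.3/42.28 = 4.393 kΩ.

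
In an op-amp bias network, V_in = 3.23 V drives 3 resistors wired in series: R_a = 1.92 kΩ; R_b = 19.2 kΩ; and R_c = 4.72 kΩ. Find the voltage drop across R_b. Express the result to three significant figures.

Total series resistance ΣR = 1.92 + 19.2 + 4.72 = 25.84 kΩ.
V = V_in · R/ΣR = 3.23 × 0.7430 = 2.400 V.

V ≈ 2.40 V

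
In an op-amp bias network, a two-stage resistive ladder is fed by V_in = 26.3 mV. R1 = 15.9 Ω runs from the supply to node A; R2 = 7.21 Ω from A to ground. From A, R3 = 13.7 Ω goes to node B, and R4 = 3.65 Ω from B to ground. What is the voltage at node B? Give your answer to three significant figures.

V_B ≈ 1.34 mV

Node A sees R2 in parallel with the series input of stage 2, R3 + R4 = 17.35 Ω.
Effective lower resistance at A: R2 ‖ 17.35 = 5.093 Ω.
First divider: V_A = V_in · 5.093/(15.9 + 5.093) = 6.381 mV.
V_B = V_A × 0.2104 = 1.342 mV.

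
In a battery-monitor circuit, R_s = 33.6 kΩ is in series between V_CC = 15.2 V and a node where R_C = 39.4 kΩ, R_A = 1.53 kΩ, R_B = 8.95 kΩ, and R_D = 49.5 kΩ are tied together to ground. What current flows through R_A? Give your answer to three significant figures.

I ≈ 0.352 mA

Combine the parallel branches: R_p = (1/39.4 + 1/1.53 + 1/8.95 + 1/49.5)⁻¹ = 1.233 kΩ.
Node voltage V_A = V_CC · R_p/(R_s + R_p) = 15.2 × 0.03540 = 0.5381 V.
I(R_A) = V_A / R_A = 0.5381/1.53 = 0.3517 mA.
(Check via current divider: I_total = 0.4364 mA; share G_k/ΣG = 0.8060 → same result.)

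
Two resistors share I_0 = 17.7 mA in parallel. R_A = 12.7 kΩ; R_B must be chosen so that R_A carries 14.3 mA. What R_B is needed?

The fraction through R_A equals R_B/(R_A+R_B).
With f = 0.8079, R_B = R_A · f/(1−f) = 12.7 × 4.206 = 53.41 kΩ.

R_B ≈ 53.4 kΩ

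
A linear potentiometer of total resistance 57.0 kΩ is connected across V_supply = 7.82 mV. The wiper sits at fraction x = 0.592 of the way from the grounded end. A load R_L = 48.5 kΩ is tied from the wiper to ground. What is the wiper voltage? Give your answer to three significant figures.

Lower segment x·R_p = 33.74 kΩ; upper segment (1−x)·R_p = 23.26 kΩ.
(x·R_p) ‖ R_L = 19.90 kΩ.
V_out = 7.82 × 19.90/(23.26 + 19.90) = 3.606 mV.
(Unloaded: V_out = x·V_supply = 4.63 mV.)

V_out ≈ 3.61 mV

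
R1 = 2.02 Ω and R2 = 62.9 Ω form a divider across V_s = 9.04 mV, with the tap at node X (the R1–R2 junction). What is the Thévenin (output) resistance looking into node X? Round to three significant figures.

R_th ≈ 1.96 Ω

Looking into X with the source shorted: R_th = R1·R2/(R1+R2) = 2.020 × 62.9/64.92 = 1.957 Ω.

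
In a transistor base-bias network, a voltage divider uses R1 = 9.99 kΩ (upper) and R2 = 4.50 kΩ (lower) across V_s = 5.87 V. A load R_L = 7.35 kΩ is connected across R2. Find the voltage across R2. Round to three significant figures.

V_out ≈ 1.28 V

R2 ‖ R_L = (4.50 × 7.35)/(4.50 + 7.35) = 2.791 kΩ.
Then V_out = V_s · R2'/(R1 + R2') = 5.87 × 2.791/12.78 = 1.282 V.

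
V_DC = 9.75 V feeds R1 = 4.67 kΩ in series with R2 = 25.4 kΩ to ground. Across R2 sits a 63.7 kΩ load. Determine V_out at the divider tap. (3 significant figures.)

First combine the lower leg with the load: R2 ‖ R_L = 18.16 kΩ.
Voltage divider with the loaded lower leg: V_out = 9.75 × 18.16/(4.67 + 18.16) = 9.75 × 0.7954 = 7.756 V.

V_out ≈ 7.76 V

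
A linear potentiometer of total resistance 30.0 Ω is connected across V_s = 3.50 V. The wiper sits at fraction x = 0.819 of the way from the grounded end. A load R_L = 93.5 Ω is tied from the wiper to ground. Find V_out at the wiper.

V_out ≈ 2.74 V

Split the track: R_lower = x·R_p = 24.57 Ω, R_upper = (1−x)·R_p = 5.430 Ω.
(x·R_p) ‖ R_L = 19.46 Ω.
Loaded-divider output: V_out = 3.50 × 0.7818 = 2.736 V.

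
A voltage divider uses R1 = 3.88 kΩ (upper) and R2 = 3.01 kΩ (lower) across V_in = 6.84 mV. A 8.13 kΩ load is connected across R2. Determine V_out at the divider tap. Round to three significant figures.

R2 ‖ R_L = (3.01 × 8.13)/(3.01 + 8.13) = 2.197 kΩ.
Then V_out = V_in · R2'/(R1 + R2') = 6.84 × 2.197/6.077 = 2.473 mV.

V_out ≈ 2.47 mV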